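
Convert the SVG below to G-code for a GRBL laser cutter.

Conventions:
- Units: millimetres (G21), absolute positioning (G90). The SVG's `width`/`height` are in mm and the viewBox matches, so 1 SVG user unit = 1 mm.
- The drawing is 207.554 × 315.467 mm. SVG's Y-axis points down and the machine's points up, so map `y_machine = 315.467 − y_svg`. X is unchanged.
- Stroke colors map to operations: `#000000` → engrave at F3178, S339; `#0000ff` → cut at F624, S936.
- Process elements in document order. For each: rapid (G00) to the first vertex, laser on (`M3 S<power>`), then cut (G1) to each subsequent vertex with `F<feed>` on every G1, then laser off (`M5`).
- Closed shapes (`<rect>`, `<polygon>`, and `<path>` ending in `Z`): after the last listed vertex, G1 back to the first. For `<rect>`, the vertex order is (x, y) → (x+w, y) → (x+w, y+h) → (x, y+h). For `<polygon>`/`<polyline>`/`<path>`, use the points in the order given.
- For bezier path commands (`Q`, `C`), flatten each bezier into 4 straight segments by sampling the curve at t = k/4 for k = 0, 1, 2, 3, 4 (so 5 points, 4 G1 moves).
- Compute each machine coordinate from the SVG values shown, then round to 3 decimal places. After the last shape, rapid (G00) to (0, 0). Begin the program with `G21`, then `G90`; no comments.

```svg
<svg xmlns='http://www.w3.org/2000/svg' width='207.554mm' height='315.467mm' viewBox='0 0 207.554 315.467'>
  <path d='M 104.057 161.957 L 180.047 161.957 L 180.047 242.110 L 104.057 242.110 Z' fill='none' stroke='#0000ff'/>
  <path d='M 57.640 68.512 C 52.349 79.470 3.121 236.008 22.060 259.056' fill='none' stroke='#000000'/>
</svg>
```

G21
G90
G00 X104.057 Y153.510
M3 S936
G1 X180.047 Y153.510 F624
G1 X180.047 Y73.357 F624
G1 X104.057 Y73.357 F624
G1 X104.057 Y153.510 F624
M5
G00 X57.640 Y246.955
M3 S339
G1 X47.185 Y215.801 F3178
G1 X30.764 Y156.217 F3178
G1 X18.885 Y94.366 F3178
G1 X22.060 Y56.411 F3178
M5
G00 X0.000 Y0.000

viewBox `0 0 207.554 315.467` with mm width/height → 1 unit = 1 mm. Flip: y_m = 315.467 − y_svg.

**Shape 1** — `<path>` rectangle, stroke `#0000ff` → cut (S936, F624). Machine vertices: (104.057,153.510) → (180.047,153.510) → (180.047,73.357) → (104.057,73.357) → (104.057,153.510). Closed: final G1 returns to the first vertex.

**Shape 2** — `<path>` cubic bezier, stroke `#000000` → engrave (S339, F3178). Control points (SVG): P0=(57.640,68.512), P1=(52.349,79.470), P2=(3.121,236.008), P3=(22.060,259.056); sampled at t=k/4. Machine vertices: (57.640,246.955) → (47.185,215.801) → (30.764,156.217) → (18.885,94.366) → (22.060,56.411). Open path.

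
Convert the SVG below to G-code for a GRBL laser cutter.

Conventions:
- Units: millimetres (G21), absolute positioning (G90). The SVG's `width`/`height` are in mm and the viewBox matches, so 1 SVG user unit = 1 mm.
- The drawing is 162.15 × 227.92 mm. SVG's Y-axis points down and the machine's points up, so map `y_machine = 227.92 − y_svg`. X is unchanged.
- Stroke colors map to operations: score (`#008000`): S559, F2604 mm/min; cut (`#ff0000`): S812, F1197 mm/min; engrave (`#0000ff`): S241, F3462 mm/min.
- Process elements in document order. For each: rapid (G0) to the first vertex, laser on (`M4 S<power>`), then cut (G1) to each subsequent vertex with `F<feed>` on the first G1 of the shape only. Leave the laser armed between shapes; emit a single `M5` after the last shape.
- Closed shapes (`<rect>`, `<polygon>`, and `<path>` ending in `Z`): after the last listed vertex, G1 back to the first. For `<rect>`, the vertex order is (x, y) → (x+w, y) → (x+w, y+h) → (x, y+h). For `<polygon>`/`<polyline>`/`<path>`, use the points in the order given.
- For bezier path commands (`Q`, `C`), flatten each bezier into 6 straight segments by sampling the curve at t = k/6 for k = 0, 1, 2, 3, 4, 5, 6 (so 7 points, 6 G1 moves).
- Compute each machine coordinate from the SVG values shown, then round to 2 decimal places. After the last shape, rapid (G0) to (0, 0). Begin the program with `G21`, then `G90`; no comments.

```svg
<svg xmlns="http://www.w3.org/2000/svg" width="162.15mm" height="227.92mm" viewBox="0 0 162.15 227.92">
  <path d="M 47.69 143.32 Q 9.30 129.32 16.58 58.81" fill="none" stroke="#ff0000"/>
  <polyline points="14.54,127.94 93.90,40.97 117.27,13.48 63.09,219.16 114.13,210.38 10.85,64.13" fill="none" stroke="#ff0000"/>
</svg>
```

Since the viewBox matches the mm dimensions, user units are millimetres directly. The only transform is the Y-flip y_m = 227.92 − y_svg.

Shape 1 is a quadratic bezier drawn with `<path>`. Its stroke #ff0000 means cut at S812, F1197. After flipping Y the toolpath is (47.69,84.60) → (36.16,90.84) → (27.17,100.21) → (20.72,112.73) → (16.80,128.38) → (15.42,147.18) → (16.58,169.11).

Shape 2 is a open polyline drawn with `<polyline>`. Its stroke #ff0000 means cut at S812, F1197. After flipping Y the toolpath is (14.54,99.98) → (93.90,186.95) → (117.27,214.44) → (63.09,8.76) → (114.13,17.54) → (10.85,163.79).

G21
G90
G0 X47.69 Y84.60
M4 S812
G1 X36.16 Y90.84 F1197
G1 X27.17 Y100.21
G1 X20.72 Y112.73
G1 X16.80 Y128.38
G1 X15.42 Y147.18
G1 X16.58 Y169.11
G0 X14.54 Y99.98
M4 S812
G1 X93.90 Y186.95 F1197
G1 X117.27 Y214.44
G1 X63.09 Y8.76
G1 X114.13 Y17.54
G1 X10.85 Y163.79
M5
G0 X0.00 Y0.00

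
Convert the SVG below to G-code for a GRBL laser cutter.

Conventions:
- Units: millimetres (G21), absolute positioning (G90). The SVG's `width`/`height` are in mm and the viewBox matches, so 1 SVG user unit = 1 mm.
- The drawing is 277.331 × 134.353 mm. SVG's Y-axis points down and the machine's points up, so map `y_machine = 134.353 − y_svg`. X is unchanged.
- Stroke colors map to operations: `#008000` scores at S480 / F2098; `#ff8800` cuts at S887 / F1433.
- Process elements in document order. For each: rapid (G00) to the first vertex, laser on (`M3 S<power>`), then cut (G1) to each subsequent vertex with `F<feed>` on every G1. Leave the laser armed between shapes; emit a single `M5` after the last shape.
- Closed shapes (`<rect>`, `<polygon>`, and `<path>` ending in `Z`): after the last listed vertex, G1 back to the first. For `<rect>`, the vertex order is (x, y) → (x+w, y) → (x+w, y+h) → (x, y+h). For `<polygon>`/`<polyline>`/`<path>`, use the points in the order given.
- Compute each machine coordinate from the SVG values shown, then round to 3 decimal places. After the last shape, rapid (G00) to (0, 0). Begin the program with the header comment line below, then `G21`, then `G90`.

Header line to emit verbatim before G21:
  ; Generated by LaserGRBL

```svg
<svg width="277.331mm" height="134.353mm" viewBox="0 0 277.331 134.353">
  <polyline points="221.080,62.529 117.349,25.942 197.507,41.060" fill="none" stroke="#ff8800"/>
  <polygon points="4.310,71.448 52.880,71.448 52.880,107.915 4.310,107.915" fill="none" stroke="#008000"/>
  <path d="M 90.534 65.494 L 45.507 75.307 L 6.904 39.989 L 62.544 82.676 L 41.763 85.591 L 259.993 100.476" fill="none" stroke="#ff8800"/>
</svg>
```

; Generated by LaserGRBL
G21
G90
G00 X221.080 Y71.824
M3 S887
G1 X117.349 Y108.411 F1433
G1 X197.507 Y93.293 F1433
G00 X4.310 Y62.905
M3 S480
G1 X52.880 Y62.905 F2098
G1 X52.880 Y26.438 F2098
G1 X4.310 Y26.438 F2098
G1 X4.310 Y62.905 F2098
G00 X90.534 Y68.859
M3 S887
G1 X45.507 Y59.046 F1433
G1 X6.904 Y94.364 F1433
G1 X62.544 Y51.677 F1433
G1 X41.763 Y48.762 F1433
G1 X259.993 Y33.877 F1433
M5
G00 X0.000 Y0.000

viewBox `0 0 277.331 134.353` with mm width/height → 1 unit = 1 mm. Flip: y_m = 134.353 − y_svg.

**Shape 1** — `<polyline>` open polyline, stroke `#ff8800` → cut (S887, F1433). Machine vertices: (221.080,71.824) → (117.349,108.411) → (197.507,93.293). Open path.

**Shape 2** — `<polygon>` rectangle, stroke `#008000` → score (S480, F2098). Machine vertices: (4.310,62.905) → (52.880,62.905) → (52.880,26.438) → (4.310,26.438) → (4.310,62.905). Closed: final G1 returns to the first vertex.

**Shape 3** — `<path>` open polyline, stroke `#ff8800` → cut (S887, F1433). Machine vertices: (90.534,68.859) → (45.507,59.046) → (6.904,94.364) → (62.544,51.677) → (41.763,48.762) → (259.993,33.877). Open path.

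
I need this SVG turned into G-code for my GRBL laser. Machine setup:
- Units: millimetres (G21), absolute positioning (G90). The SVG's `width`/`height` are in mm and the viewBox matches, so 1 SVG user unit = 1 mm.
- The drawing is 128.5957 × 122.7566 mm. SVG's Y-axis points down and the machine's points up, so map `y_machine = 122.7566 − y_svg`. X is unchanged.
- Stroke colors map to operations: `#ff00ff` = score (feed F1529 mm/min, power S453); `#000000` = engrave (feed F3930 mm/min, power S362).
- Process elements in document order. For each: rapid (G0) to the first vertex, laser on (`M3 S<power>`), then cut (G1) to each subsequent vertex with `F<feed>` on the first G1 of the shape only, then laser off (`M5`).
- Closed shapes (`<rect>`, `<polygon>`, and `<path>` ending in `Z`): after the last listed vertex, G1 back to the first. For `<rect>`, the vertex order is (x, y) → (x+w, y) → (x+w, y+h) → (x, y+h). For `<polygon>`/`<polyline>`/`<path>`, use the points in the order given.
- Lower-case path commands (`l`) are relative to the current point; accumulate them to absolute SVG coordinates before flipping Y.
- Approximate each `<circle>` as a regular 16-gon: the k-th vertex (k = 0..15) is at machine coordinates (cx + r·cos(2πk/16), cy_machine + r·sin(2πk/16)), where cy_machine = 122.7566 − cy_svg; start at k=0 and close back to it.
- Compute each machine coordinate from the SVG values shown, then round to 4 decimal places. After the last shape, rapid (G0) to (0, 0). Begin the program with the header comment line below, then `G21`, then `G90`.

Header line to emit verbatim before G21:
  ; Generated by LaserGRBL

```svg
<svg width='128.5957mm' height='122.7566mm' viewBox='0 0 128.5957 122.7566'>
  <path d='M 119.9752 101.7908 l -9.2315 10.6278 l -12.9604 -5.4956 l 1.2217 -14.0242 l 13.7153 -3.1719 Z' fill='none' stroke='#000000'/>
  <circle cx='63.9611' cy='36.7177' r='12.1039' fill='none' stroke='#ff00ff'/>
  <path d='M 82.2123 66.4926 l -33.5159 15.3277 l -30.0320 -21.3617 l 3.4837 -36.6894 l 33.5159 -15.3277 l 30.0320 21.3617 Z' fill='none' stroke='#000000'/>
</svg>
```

Since the viewBox matches the mm dimensions, user units are millimetres directly. The only transform is the Y-flip y_m = 122.7566 − y_svg.

Shape 1 is a regular polygon drawn with `<path>`. Its stroke #000000 means engrave at S362, F3930. After flipping Y the toolpath is (119.9752,20.9658) → (110.7437,10.3380) → (97.7833,15.8336) → (99.0050,29.8578) → (112.7203,33.0297) → (119.9752,20.9658), returning to the start.

Shape 2 is a circle drawn with `<circle>`. Its stroke #ff00ff means score at S453, F1529. After flipping Y the toolpath is (76.0650,86.0389) → (75.1436,90.6709) → (72.5198,94.5976) → (68.5931,97.2214) → (63.9611,98.1428) → (59.3291,97.2214) → (55.4024,94.5976) → (52.7786,90.6709) → (51.8572,86.0389) → (52.7786,81.4069) → (55.4024,77.4802) → (59.3291,74.8564) → (63.9611,73.9350) → (68.5931,74.8564) → (72.5198,77.4802) → (75.1436,81.4069) → (76.0650,86.0389), returning to the start.

Shape 3 is a regular polygon drawn with `<path>`. Its stroke #000000 means engrave at S362, F3930. After flipping Y the toolpath is (82.2123,56.2640) → (48.6964,40.9363) → (18.6644,62.2980) → (22.1481,98.9874) → (55.6640,114.3151) → (85.6960,92.9534) → (82.2123,56.2640), returning to the start.

; Generated by LaserGRBL
G21
G90
G0 X119.9752 Y20.9658
M3 S362
G1 X110.7437 Y10.3380 F3930
G1 X97.7833 Y15.8336
G1 X99.0050 Y29.8578
G1 X112.7203 Y33.0297
G1 X119.9752 Y20.9658
M5
G0 X76.0650 Y86.0389
M3 S453
G1 X75.1436 Y90.6709 F1529
G1 X72.5198 Y94.5976
G1 X68.5931 Y97.2214
G1 X63.9611 Y98.1428
G1 X59.3291 Y97.2214
G1 X55.4024 Y94.5976
G1 X52.7786 Y90.6709
G1 X51.8572 Y86.0389
G1 X52.7786 Y81.4069
G1 X55.4024 Y77.4802
G1 X59.3291 Y74.8564
G1 X63.9611 Y73.9350
G1 X68.5931 Y74.8564
G1 X72.5198 Y77.4802
G1 X75.1436 Y81.4069
G1 X76.0650 Y86.0389
M5
G0 X82.2123 Y56.2640
M3 S362
G1 X48.6964 Y40.9363 F3930
G1 X18.6644 Y62.2980
G1 X22.1481 Y98.9874
G1 X55.6640 Y114.3151
G1 X85.6960 Y92.9534
G1 X82.2123 Y56.2640
M5
G0 X0.0000 Y0.0000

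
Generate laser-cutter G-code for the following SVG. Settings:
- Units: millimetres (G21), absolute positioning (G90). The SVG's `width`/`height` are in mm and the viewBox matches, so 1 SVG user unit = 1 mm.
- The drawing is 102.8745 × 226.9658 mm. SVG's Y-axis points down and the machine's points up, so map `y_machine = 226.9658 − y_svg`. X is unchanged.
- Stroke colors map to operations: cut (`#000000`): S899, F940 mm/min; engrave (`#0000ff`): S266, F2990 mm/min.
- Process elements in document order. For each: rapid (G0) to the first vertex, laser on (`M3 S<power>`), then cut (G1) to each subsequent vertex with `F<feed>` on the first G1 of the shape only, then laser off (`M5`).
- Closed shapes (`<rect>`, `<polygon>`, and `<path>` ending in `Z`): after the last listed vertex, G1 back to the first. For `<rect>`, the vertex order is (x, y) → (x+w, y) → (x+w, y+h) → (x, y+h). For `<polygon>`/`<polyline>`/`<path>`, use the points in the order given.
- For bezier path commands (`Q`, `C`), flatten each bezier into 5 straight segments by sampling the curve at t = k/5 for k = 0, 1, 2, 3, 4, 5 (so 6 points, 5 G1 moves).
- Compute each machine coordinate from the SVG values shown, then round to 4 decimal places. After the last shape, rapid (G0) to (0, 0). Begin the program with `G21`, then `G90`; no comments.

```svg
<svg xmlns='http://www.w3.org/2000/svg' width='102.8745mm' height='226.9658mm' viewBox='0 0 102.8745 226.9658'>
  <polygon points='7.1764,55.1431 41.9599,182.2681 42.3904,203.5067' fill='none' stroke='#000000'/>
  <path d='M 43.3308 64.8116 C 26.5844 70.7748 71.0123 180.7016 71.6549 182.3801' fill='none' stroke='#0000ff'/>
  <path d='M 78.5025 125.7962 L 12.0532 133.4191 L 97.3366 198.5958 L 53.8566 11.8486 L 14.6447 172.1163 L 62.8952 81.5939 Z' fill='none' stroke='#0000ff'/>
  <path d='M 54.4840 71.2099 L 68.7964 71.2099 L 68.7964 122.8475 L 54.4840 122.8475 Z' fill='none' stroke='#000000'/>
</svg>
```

G21
G90
G0 X7.1764 Y171.8227
M3 S899
G1 X41.9599 Y44.6977 F940
G1 X42.3904 Y23.4591
G1 X7.1764 Y171.8227
M5
G0 X43.3308 Y162.1542
M3 S266
G1 X39.7842 Y147.7983 F2990
G1 X45.8814 Y118.6774
G1 X56.5843 Y84.9775
G1 X66.8548 Y56.8849
G1 X71.6549 Y44.5857
M5
G0 X78.5025 Y101.1696
M3 S266
G1 X12.0532 Y93.5467 F2990
G1 X97.3366 Y28.3700
G1 X53.8566 Y215.1172
G1 X14.6447 Y54.8495
G1 X62.8952 Y145.3719
G1 X78.5025 Y101.1696
M5
G0 X54.4840 Y155.7559
M3 S899
G1 X68.7964 Y155.7559 F940
G1 X68.7964 Y104.1183
G1 X54.4840 Y104.1183
G1 X54.4840 Y155.7559
M5
G0 X0.0000 Y0.0000

viewBox `0 0 102.8745 226.9658` with mm width/height → 1 unit = 1 mm. Flip: y_m = 226.9658 − y_svg.

**Shape 1** — `<polygon>` closed polygon, stroke `#000000` → cut (S899, F940). Machine vertices: (7.1764,171.8227) → (41.9599,44.6977) → (42.3904,23.4591) → (7.1764,171.8227). Closed: final G1 returns to the first vertex.

**Shape 2** — `<path>` cubic bezier, stroke `#0000ff` → engrave (S266, F2990). Control points (SVG): P0=(43.3308,64.8116), P1=(26.5844,70.7748), P2=(71.0123,180.7016), P3=(71.6549,182.3801); sampled at t=k/5. Machine vertices: (43.3308,162.1542) → (39.7842,147.7983) → (45.8814,118.6774) → (56.5843,84.9775) → (66.8548,56.8849) → (71.6549,44.5857). Open path.

**Shape 3** — `<path>` closed polygon, stroke `#0000ff` → engrave (S266, F2990). Machine vertices: (78.5025,101.1696) → (12.0532,93.5467) → (97.3366,28.3700) → (53.8566,215.1172) → (14.6447,54.8495) → (62.8952,145.3719) → (78.5025,101.1696). Closed: final G1 returns to the first vertex.

**Shape 4** — `<path>` rectangle, stroke `#000000` → cut (S899, F940). Machine vertices: (54.4840,155.7559) → (68.7964,155.7559) → (68.7964,104.1183) → (54.4840,104.1183) → (54.4840,155.7559). Closed: final G1 returns to the first vertex.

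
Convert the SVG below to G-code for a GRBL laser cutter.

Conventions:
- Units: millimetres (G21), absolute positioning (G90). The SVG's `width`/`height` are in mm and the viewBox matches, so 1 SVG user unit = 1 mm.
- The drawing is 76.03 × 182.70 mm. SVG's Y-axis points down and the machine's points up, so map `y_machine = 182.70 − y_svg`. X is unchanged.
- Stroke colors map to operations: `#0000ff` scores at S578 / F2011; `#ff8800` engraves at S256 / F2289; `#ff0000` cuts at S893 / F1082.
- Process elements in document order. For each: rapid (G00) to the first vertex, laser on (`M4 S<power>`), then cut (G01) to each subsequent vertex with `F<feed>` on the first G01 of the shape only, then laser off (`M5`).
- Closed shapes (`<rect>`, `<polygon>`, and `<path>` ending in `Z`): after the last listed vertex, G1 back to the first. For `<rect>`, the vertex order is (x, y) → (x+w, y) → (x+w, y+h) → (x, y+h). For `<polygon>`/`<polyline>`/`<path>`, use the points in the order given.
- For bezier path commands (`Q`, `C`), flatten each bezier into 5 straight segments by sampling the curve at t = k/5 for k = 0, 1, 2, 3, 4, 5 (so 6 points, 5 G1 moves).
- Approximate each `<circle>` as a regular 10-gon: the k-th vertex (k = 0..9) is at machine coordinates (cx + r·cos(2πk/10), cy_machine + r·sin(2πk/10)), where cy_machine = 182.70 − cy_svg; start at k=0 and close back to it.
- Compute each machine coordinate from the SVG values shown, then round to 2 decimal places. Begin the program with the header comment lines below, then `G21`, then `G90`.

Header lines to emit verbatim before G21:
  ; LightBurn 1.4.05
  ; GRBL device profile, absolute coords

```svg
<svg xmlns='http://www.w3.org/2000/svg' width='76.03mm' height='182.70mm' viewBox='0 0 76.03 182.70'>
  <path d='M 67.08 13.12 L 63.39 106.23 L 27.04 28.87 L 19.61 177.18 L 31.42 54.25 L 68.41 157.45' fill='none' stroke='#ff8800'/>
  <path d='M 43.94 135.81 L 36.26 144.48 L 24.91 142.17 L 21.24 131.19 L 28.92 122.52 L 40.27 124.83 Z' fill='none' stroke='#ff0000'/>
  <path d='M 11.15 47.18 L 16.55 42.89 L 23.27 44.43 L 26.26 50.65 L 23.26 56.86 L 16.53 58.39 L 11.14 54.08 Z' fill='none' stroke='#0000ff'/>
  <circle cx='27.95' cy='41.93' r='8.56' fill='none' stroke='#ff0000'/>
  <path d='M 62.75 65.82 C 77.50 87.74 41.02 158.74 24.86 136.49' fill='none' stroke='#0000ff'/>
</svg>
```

; LightBurn 1.4.05
; GRBL device profile, absolute coords
G21
G90
G00 X67.08 Y169.58
M4 S256
G01 X63.39 Y76.47 F2289
G01 X27.04 Y153.83
G01 X19.61 Y5.52
G01 X31.42 Y128.45
G01 X68.41 Y25.25
M5
G00 X43.94 Y46.89
M4 S893
G01 X36.26 Y38.22 F1082
G01 X24.91 Y40.53
G01 X21.24 Y51.51
G01 X28.92 Y60.18
G01 X40.27 Y57.87
G01 X43.94 Y46.89
M5
G00 X11.15 Y135.52
M4 S578
G01 X16.55 Y139.81 F2011
G01 X23.27 Y138.27
G01 X26.26 Y132.05
G01 X23.26 Y125.84
G01 X16.53 Y124.31
G01 X11.14 Y128.62
G01 X11.15 Y135.52
M5
G00 X36.51 Y140.77
M4 S893
G01 X34.88 Y145.80 F1082
G01 X30.60 Y148.91
G01 X25.30 Y148.91
G01 X21.02 Y145.80
G01 X19.39 Y140.77
G01 X21.02 Y135.74
G01 X25.30 Y132.63
G01 X30.60 Y132.63
G01 X34.88 Y135.74
G01 X36.51 Y140.77
M5
G00 X62.75 Y116.88
M4 S578
G01 X66.02 Y98.98 F2011
G01 X60.44 Y76.13
G01 X49.43 Y55.16
G01 X36.42 Y42.91
G01 X24.86 Y46.21
M5

viewBox `0 0 76.03 182.70` with mm width/height → 1 unit = 1 mm. Flip: y_m = 182.70 − y_svg.

**Shape 1** — `<path>` open polyline, stroke `#ff8800` → engrave (S256, F2289). Machine vertices: (67.08,169.58) → (63.39,76.47) → (27.04,153.83) → (19.61,5.52) → (31.42,128.45) → (68.41,25.25). Open path.

**Shape 2** — `<path>` regular polygon, stroke `#ff0000` → cut (S893, F1082). Machine vertices: (43.94,46.89) → (36.26,38.22) → (24.91,40.53) → (21.24,51.51) → (28.92,60.18) → (40.27,57.87) → (43.94,46.89). Closed: final G1 returns to the first vertex.

**Shape 3** — `<path>` regular polygon, stroke `#0000ff` → score (S578, F2011). Machine vertices: (11.15,135.52) → (16.55,139.81) → (23.27,138.27) → (26.26,132.05) → (23.26,125.84) → (16.53,124.31) → (11.14,128.62) → (11.15,135.52). Closed: final G1 returns to the first vertex.

**Shape 4** — `<circle>` circle, stroke `#ff0000` → cut (S893, F1082). Machine vertices: (36.51,140.77) → (34.88,145.80) → (30.60,148.91) → (25.30,148.91) → (21.02,145.80) → (19.39,140.77) → (21.02,135.74) → (25.30,132.63) → (30.60,132.63) → (34.88,135.74) → (36.51,140.77). Closed: final G1 returns to the first vertex.

**Shape 5** — `<path>` cubic bezier, stroke `#0000ff` → score (S578, F2011). Control points (SVG): P0=(62.75,65.82), P1=(77.50,87.74), P2=(41.02,158.74), P3=(24.86,136.49); sampled at t=k/5. Machine vertices: (62.75,116.88) → (66.02,98.98) → (60.44,76.13) → (49.43,55.16) → (36.42,42.91) → (24.86,46.21). Open path.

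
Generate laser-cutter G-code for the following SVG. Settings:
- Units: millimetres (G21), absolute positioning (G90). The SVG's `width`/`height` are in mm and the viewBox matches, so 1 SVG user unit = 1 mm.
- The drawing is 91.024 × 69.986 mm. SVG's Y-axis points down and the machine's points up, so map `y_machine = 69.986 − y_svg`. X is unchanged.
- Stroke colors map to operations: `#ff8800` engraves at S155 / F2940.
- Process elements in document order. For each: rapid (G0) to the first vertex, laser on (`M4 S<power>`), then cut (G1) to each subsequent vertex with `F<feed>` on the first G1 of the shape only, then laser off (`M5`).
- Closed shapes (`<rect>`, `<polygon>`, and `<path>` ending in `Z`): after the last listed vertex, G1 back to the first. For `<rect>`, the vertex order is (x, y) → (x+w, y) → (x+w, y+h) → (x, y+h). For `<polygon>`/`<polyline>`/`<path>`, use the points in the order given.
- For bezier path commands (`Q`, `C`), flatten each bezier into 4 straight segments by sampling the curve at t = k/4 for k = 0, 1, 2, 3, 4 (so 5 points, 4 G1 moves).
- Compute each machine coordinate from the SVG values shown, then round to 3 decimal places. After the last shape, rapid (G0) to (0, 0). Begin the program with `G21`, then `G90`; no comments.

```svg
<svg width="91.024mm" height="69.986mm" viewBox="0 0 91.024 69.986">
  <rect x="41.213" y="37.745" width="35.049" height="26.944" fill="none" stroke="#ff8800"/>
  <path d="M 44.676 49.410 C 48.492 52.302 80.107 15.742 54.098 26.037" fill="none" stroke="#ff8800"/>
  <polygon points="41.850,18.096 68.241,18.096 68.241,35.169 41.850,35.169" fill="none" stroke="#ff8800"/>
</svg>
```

G21
G90
G0 X41.213 Y32.241
M4 S155
G1 X76.262 Y32.241 F2940
G1 X76.262 Y5.297
G1 X41.213 Y5.297
G1 X41.213 Y32.241
M5
G0 X44.676 Y20.576
M4 S155
G1 X51.416 Y24.456 F2940
G1 X60.571 Y35.039
G1 X64.135 Y44.233
G1 X54.098 Y43.949
M5
G0 X41.850 Y51.890
M4 S155
G1 X68.241 Y51.890 F2940
G1 X68.241 Y34.817
G1 X41.850 Y34.817
G1 X41.850 Y51.890
M5
G0 X0.000 Y0.000

viewBox `0 0 91.024 69.986` with mm width/height → 1 unit = 1 mm. Flip: y_m = 69.986 − y_svg.

**Shape 1** — `<rect>` rectangle, stroke `#ff8800` → engrave (S155, F2940). Machine vertices: (41.213,32.241) → (76.262,32.241) → (76.262,5.297) → (41.213,5.297) → (41.213,32.241). Closed: final G1 returns to the first vertex.

**Shape 2** — `<path>` cubic bezier, stroke `#ff8800` → engrave (S155, F2940). Control points (SVG): P0=(44.676,49.410), P1=(48.492,52.302), P2=(80.107,15.742), P3=(54.098,26.037); sampled at t=k/4. Machine vertices: (44.676,20.576) → (51.416,24.456) → (60.571,35.039) → (64.135,44.233) → (54.098,43.949). Open path.

**Shape 3** — `<polygon>` rectangle, stroke `#ff8800` → engrave (S155, F2940). Machine vertices: (41.850,51.890) → (68.241,51.890) → (68.241,34.817) → (41.850,34.817) → (41.850,51.890). Closed: final G1 returns to the first vertex.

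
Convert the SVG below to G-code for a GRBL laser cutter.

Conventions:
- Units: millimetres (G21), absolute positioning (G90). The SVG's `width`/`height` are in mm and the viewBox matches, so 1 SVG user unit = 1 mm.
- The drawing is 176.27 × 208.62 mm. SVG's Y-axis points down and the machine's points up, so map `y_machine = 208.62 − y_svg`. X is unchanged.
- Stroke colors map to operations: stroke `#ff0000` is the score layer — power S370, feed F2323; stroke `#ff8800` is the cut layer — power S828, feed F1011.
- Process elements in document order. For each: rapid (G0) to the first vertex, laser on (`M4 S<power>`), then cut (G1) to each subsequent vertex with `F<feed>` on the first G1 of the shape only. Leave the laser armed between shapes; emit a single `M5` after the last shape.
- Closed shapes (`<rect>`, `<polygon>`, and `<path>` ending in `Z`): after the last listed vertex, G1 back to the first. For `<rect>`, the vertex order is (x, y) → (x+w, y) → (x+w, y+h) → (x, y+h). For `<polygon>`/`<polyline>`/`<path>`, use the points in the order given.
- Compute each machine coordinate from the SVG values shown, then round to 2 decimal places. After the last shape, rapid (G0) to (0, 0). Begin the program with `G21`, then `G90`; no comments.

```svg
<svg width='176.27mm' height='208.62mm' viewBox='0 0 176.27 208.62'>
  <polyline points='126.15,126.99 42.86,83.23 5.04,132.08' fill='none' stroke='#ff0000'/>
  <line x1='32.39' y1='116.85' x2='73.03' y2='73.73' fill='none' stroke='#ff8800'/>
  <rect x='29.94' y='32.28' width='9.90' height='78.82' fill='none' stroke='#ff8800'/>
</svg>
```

1 u = 1 mm; y_m = 208.62 − y.

[1] `<polyline>` open polyline, #ff0000→score S370 F2323: (126.15,81.63) → (42.86,125.39) → (5.04,76.54)

[2] `<line>` line segment, #ff8800→cut S828 F1011: (32.39,91.77) → (73.03,134.89)

[3] `<rect>` rectangle, #ff8800→cut S828 F1011: (29.94,176.34) → (39.84,176.34) → (39.84,97.52) → (29.94,97.52) → (29.94,176.34) (closed)

G21
G90
G0 X126.15 Y81.63
M4 S370
G1 X42.86 Y125.39 F2323
G1 X5.04 Y76.54
G0 X32.39 Y91.77
M4 S828
G1 X73.03 Y134.89 F1011
G0 X29.94 Y176.34
M4 S828
G1 X39.84 Y176.34 F1011
G1 X39.84 Y97.52
G1 X29.94 Y97.52
G1 X29.94 Y176.34
M5
G0 X0.00 Y0.00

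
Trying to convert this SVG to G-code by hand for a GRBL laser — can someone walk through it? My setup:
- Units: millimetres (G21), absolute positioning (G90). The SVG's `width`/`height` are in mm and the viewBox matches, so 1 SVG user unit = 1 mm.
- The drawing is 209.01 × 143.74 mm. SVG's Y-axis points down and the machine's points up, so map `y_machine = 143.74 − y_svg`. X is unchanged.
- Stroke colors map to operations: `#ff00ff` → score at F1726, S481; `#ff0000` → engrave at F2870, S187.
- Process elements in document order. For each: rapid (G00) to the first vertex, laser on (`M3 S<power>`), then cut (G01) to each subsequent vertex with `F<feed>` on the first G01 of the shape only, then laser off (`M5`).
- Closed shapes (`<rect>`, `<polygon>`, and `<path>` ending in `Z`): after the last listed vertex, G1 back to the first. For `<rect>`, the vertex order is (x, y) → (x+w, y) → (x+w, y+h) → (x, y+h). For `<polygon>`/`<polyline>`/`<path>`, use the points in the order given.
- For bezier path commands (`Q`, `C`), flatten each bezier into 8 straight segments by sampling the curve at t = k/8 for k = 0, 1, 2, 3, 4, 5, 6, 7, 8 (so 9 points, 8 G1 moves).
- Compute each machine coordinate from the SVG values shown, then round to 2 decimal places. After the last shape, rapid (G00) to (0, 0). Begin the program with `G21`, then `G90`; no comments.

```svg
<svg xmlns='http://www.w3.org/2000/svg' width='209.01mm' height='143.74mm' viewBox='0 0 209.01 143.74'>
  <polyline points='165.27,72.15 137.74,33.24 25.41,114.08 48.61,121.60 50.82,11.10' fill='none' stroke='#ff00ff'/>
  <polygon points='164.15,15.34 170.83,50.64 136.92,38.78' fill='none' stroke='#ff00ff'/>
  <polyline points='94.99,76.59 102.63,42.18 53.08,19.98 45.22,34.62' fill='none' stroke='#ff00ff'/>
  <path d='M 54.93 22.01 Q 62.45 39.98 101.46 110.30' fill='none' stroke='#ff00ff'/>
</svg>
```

G21
G90
G00 X165.27 Y71.59
M3 S481
G01 X137.74 Y110.50 F1726
G01 X25.41 Y29.66
G01 X48.61 Y22.14
G01 X50.82 Y132.64
M5
G00 X164.15 Y128.40
M3 S481
G01 X170.83 Y93.10 F1726
G01 X136.92 Y104.96
G01 X164.15 Y128.40
M5
G00 X94.99 Y67.15
M3 S481
G01 X102.63 Y101.56 F1726
G01 X53.08 Y123.76
G01 X45.22 Y109.12
M5
G00 X54.93 Y121.73
M3 S481
G01 X57.30 Y116.42 F1726
G01 X60.66 Y109.47
G01 X65.00 Y100.89
G01 X70.32 Y90.67
G01 X76.63 Y78.82
G01 X83.92 Y65.33
G01 X92.20 Y50.20
G01 X101.46 Y33.44
M5
G00 X0.00 Y0.00

1 u = 1 mm; y_m = 143.74 − y.

[1] `<polyline>` open polyline, #ff00ff→score S481 F1726: (165.27,71.59) → (137.74,110.50) → (25.41,29.66) → (48.61,22.14) → (50.82,132.64)

[2] `<polygon>` regular polygon, #ff00ff→score S481 F1726: (164.15,128.40) → (170.83,93.10) → (136.92,104.96) → (164.15,128.40) (closed)

[3] `<polyline>` open polyline, #ff00ff→score S481 F1726: (94.99,67.15) → (102.63,101.56) → (53.08,123.76) → (45.22,109.12)

[4] `<path>` quadratic bezier, #ff00ff→score S481 F1726: (54.93,121.73) → (57.30,116.42) → (60.66,109.47) → (65.00,100.89) → (70.32,90.67) → (76.63,78.82) → (83.92,65.33) → (92.20,50.20) → (101.46,33.44)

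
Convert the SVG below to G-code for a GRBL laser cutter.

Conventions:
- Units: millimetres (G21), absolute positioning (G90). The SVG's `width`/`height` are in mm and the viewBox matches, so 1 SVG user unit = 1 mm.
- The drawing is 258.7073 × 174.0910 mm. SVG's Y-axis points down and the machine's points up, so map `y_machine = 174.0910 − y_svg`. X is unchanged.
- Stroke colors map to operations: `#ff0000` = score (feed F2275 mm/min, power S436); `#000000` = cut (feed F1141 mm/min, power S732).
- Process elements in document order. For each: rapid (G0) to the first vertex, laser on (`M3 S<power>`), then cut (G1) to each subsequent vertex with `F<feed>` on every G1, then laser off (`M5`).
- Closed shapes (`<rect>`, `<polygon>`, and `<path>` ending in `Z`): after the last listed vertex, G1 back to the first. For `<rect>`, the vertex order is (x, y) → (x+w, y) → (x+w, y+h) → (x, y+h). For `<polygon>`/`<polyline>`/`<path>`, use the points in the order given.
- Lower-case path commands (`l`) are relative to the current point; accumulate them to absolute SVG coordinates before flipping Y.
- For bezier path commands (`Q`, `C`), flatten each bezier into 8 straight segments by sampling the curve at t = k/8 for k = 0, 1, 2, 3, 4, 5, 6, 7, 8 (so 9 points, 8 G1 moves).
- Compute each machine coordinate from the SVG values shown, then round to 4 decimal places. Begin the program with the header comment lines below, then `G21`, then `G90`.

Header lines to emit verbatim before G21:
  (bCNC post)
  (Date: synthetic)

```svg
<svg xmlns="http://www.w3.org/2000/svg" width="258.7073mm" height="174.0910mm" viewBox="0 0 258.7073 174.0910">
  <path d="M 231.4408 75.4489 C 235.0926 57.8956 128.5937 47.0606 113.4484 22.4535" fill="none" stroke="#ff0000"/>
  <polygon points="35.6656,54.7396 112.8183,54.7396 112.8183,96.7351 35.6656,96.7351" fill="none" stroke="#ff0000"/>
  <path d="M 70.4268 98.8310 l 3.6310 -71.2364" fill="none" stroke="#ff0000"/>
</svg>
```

(bCNC post)
(Date: synthetic)
G21
G90
G0 X231.4408 Y98.6421
M3 S436
G1 X228.0405 Y104.9497 F2275
G1 X216.6749 Y110.8676 F2275
G1 X199.7055 Y116.6358 F2275
G1 X179.4935 Y122.4946 F2275
G1 X158.4005 Y128.6841 F2275
G1 X138.7877 Y135.4443 F2275
G1 X123.0165 Y143.0154 F2275
G1 X113.4484 Y151.6375 F2275
M5
G0 X35.6656 Y119.3514
M3 S436
G1 X112.8183 Y119.3514 F2275
G1 X112.8183 Y77.3559 F2275
G1 X35.6656 Y77.3559 F2275
G1 X35.6656 Y119.3514 F2275
M5
G0 X70.4268 Y75.2600
M3 S436
G1 X74.0578 Y146.4964 F2275
M5

Since the viewBox matches the mm dimensions, user units are millimetres directly. The only transform is the Y-flip y_m = 174.0910 − y_svg.

Shape 1 is a cubic bezier drawn with `<path>`. Its stroke #ff0000 means score at S436, F2275. After flipping Y the toolpath is (231.4408,98.6421) → (228.0405,104.9497) → (216.6749,110.8676) → (199.7055,116.6358) → (179.4935,122.4946) → (158.4005,128.6841) → (138.7877,135.4443) → (123.0165,143.0154) → (113.4484,151.6375).

Shape 2 is a rectangle drawn with `<polygon>`. Its stroke #ff0000 means score at S436, F2275. After flipping Y the toolpath is (35.6656,119.3514) → (112.8183,119.3514) → (112.8183,77.3559) → (35.6656,77.3559) → (35.6656,119.3514), returning to the start.

Shape 3 is a line segment drawn with `<path>`. Its stroke #ff0000 means score at S436, F2275. After flipping Y the toolpath is (70.4268,75.2600) → (74.0578,146.4964).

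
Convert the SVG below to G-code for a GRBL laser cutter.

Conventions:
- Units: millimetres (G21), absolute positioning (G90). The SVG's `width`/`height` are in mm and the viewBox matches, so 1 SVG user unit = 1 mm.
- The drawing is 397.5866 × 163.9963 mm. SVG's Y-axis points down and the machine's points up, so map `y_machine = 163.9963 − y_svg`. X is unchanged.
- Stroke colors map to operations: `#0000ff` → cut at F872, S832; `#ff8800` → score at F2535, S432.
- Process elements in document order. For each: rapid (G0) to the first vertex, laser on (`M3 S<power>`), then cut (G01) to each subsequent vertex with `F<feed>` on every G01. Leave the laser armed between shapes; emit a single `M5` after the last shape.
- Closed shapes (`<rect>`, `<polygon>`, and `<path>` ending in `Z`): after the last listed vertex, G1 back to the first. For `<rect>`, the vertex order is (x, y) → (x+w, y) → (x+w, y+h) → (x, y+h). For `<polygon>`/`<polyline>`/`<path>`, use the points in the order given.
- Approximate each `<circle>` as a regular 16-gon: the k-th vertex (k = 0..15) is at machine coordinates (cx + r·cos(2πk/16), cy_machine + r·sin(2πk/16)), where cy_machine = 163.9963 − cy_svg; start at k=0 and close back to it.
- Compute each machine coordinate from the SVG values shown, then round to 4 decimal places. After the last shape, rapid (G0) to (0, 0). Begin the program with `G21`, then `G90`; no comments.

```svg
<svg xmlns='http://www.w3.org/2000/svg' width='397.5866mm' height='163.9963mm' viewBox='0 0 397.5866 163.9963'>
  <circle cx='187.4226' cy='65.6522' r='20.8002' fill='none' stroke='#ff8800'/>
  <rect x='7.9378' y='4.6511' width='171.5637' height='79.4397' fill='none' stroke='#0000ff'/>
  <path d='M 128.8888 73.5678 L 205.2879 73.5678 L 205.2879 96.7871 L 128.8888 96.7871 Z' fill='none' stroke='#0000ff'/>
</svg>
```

G21
G90
G0 X208.2228 Y98.3441
M3 S432
G01 X206.6395 Y106.3040 F2535
G01 X202.1306 Y113.0521 F2535
G01 X195.3825 Y117.5610 F2535
G01 X187.4226 Y119.1443 F2535
G01 X179.4627 Y117.5610 F2535
G01 X172.7146 Y113.0521 F2535
G01 X168.2057 Y106.3040 F2535
G01 X166.6224 Y98.3441 F2535
G01 X168.2057 Y90.3842 F2535
G01 X172.7146 Y83.6361 F2535
G01 X179.4627 Y79.1272 F2535
G01 X187.4226 Y77.5439 F2535
G01 X195.3825 Y79.1272 F2535
G01 X202.1306 Y83.6361 F2535
G01 X206.6395 Y90.3842 F2535
G01 X208.2228 Y98.3441 F2535
G0 X7.9378 Y159.3452
M3 S832
G01 X179.5015 Y159.3452 F872
G01 X179.5015 Y79.9055 F872
G01 X7.9378 Y79.9055 F872
G01 X7.9378 Y159.3452 F872
G0 X128.8888 Y90.4285
M3 S832
G01 X205.2879 Y90.4285 F872
G01 X205.2879 Y67.2092 F872
G01 X128.8888 Y67.2092 F872
G01 X128.8888 Y90.4285 F872
M5
G0 X0.0000 Y0.0000

Since the viewBox matches the mm dimensions, user units are millimetres directly. The only transform is the Y-flip y_m = 163.9963 − y_svg.

Shape 1 is a circle drawn with `<circle>`. Its stroke #ff8800 means score at S432, F2535. After flipping Y the toolpath is (208.2228,98.3441) → (206.6395,106.3040) → (202.1306,113.0521) → (195.3825,117.5610) → (187.4226,119.1443) → (179.4627,117.5610) → (172.7146,113.0521) → (168.2057,106.3040) → (166.6224,98.3441) → (168.2057,90.3842) → (172.7146,83.6361) → (179.4627,79.1272) → (187.4226,77.5439) → (195.3825,79.1272) → (202.1306,83.6361) → (206.6395,90.3842) → (208.2228,98.3441), returning to the start.

Shape 2 is a rectangle drawn with `<rect>`. Its stroke #0000ff means cut at S832, F872. After flipping Y the toolpath is (7.9378,159.3452) → (179.5015,159.3452) → (179.5015,79.9055) → (7.9378,79.9055) → (7.9378,159.3452), returning to the start.

Shape 3 is a rectangle drawn with `<path>`. Its stroke #0000ff means cut at S832, F872. After flipping Y the toolpath is (128.8888,90.4285) → (205.2879,90.4285) → (205.2879,67.2092) → (128.8888,67.2092) → (128.8888,90.4285), returning to the start.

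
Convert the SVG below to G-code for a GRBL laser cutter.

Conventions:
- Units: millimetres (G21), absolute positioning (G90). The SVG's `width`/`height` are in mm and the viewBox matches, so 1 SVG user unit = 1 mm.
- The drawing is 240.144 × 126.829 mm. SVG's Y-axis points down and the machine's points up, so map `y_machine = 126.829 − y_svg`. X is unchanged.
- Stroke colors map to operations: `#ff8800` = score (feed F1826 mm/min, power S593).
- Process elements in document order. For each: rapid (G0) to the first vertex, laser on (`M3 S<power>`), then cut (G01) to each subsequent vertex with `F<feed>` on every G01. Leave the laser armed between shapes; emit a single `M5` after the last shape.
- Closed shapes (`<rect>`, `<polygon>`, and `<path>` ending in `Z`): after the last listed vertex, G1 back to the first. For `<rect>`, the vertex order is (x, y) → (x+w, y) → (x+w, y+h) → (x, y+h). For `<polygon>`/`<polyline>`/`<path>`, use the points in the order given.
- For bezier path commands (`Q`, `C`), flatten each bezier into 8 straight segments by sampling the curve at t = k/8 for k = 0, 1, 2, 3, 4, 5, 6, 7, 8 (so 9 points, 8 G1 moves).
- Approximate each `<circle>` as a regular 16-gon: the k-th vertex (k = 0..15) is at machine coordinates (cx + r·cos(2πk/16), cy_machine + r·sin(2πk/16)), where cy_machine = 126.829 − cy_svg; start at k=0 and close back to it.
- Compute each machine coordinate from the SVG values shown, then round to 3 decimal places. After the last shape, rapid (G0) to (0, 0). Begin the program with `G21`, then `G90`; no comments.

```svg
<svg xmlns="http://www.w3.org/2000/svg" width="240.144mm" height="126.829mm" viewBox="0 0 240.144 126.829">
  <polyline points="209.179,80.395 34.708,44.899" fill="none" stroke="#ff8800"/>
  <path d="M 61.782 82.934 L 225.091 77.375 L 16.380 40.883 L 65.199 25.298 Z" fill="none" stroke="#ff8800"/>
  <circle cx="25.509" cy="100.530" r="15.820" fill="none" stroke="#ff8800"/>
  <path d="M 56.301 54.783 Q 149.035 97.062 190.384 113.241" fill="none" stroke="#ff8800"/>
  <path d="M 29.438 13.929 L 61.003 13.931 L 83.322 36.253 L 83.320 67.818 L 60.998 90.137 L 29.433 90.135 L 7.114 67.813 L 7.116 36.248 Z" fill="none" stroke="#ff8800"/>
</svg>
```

G21
G90
G0 X209.179 Y46.434
M3 S593
G01 X34.708 Y81.930 F1826
G0 X61.782 Y43.895
M3 S593
G01 X225.091 Y49.454 F1826
G01 X16.380 Y85.946 F1826
G01 X65.199 Y101.531 F1826
G01 X61.782 Y43.895 F1826
G0 X41.329 Y26.299
M3 S593
G01 X40.125 Y32.353 F1826
G01 X36.695 Y37.485 F1826
G01 X31.563 Y40.915 F1826
G01 X25.509 Y42.119 F1826
G01 X19.455 Y40.915 F1826
G01 X14.323 Y37.485 F1826
G01 X10.893 Y32.353 F1826
G01 X9.689 Y26.299 F1826
G01 X10.893 Y20.245 F1826
G01 X14.323 Y15.113 F1826
G01 X19.455 Y11.683 F1826
G01 X25.509 Y10.479 F1826
G01 X31.563 Y11.683 F1826
G01 X36.695 Y15.113 F1826
G01 X40.125 Y20.245 F1826
G01 X41.329 Y26.299 F1826
G0 X56.301 Y72.046
M3 S593
G01 X78.682 Y61.884 F1826
G01 X99.456 Y52.538 F1826
G01 X118.625 Y44.007 F1826
G01 X136.189 Y36.292 F1826
G01 X152.146 Y29.393 F1826
G01 X166.498 Y23.309 F1826
G01 X179.244 Y18.041 F1826
G01 X190.384 Y13.588 F1826
G0 X29.438 Y112.900
M3 S593
G01 X61.003 Y112.898 F1826
G01 X83.322 Y90.576 F1826
G01 X83.320 Y59.011 F1826
G01 X60.998 Y36.692 F1826
G01 X29.433 Y36.694 F1826
G01 X7.114 Y59.016 F1826
G01 X7.116 Y90.581 F1826
G01 X29.438 Y112.900 F1826
M5
G0 X0.000 Y0.000

viewBox `0 0 240.144 126.829` with mm width/height → 1 unit = 1 mm. Flip: y_m = 126.829 − y_svg.

**Shape 1** — `<polyline>` line segment, stroke `#ff8800` → score (S593, F1826). Machine vertices: (209.179,46.434) → (34.708,81.930). Open path.

**Shape 2** — `<path>` closed polygon, stroke `#ff8800` → score (S593, F1826). Machine vertices: (61.782,43.895) → (225.091,49.454) → (16.380,85.946) → (65.199,101.531) → (61.782,43.895). Closed: final G1 returns to the first vertex.

**Shape 3** — `<circle>` circle, stroke `#ff8800` → score (S593, F1826). Machine vertices: (41.329,26.299) → (40.125,32.353) → (36.695,37.485) → (31.563,40.915) → (25.509,42.119) → (19.455,40.915) → (14.323,37.485) → (10.893,32.353) → (9.689,26.299) → (10.893,20.245) → (14.323,15.113) → (19.455,11.683) → (25.509,10.479) → (31.563,11.683) → (36.695,15.113) → (40.125,20.245) → (41.329,26.299). Closed: final G1 returns to the first vertex.

**Shape 4** — `<path>` quadratic bezier, stroke `#ff8800` → score (S593, F1826). Control points (SVG): P0=(56.301,54.783), P1=(149.035,97.062), P2=(190.384,113.241); sampled at t=k/8. Machine vertices: (56.301,72.046) → (78.682,61.884) → (99.456,52.538) → (118.625,44.007) → (136.189,36.292) → (152.146,29.393) → (166.498,23.309) → (179.244,18.041) → (190.384,13.588). Open path.

**Shape 5** — `<path>` regular polygon, stroke `#ff8800` → score (S593, F1826). Machine vertices: (29.438,112.900) → (61.003,112.898) → (83.322,90.576) → (83.320,59.011) → (60.998,36.692) → (29.433,36.694) → (7.114,59.016) → (7.116,90.581) → (29.438,112.900). Closed: final G1 returns to the first vertex.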